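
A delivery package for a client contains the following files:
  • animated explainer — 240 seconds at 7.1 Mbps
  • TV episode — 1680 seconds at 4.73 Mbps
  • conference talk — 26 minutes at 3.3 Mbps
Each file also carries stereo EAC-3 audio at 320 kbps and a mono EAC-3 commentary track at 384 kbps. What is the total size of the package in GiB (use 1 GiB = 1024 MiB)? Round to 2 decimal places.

Audio total: 320 + 384 = 704 kbps = 0.704 Mbps.
animated explainer: 7.804 Mbps × 240 s = 1873.0 Mb
TV episode: 5.434 Mbps × 1680 s = 9129.1 Mb
conference talk: 4.004 Mbps × 1560 s = 6246.2 Mb
Total: 17248.3 Mb = 2156.0 MB.
= 2.008 GiB.

2.01 GiB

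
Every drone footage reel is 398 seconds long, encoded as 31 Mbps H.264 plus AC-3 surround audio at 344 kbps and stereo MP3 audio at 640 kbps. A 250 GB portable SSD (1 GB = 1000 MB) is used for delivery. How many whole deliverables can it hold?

Audio total: 344 + 640 = 984 kbps = 0.984 Mbps.
Total bitrate: 31.984 Mbps.
Per item: 31.984 Mbps × 398 s = 12,730 Mb = 1,591 MB.
Capacity: 250 GB = 2,000,000 Mb; 157.11 items → 157 complete.

157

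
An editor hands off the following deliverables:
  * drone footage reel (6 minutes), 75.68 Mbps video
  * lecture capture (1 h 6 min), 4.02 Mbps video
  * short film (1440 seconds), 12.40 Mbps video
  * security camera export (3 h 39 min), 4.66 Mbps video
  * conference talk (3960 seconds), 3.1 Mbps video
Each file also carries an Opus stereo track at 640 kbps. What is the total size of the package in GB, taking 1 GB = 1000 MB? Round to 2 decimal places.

Audio: 640 kbps = 0.640 Mbps.
drone footage reel: 76.320 Mbps × 360 s = 27475.2 Mb
lecture capture: 4.660 Mbps × 3960 s = 18453.6 Mb
short film: 13.040 Mbps × 1440 s = 18777.6 Mb
security camera export: 5.300 Mbps × 13140 s = 69642.0 Mb
conference talk: 3.740 Mbps × 3960 s = 14810.4 Mb
Total: 149158.8 Mb = 18644.8 MB.
= 18.64 GB.

18.64 GB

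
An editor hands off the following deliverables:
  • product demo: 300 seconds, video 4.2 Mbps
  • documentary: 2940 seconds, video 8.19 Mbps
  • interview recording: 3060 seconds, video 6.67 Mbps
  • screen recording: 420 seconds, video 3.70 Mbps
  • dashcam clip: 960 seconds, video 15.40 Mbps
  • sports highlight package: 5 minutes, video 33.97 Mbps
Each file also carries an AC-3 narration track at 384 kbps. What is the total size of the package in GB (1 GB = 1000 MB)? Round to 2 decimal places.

Audio: 384 kbps = 0.384 Mbps.
product demo: 4.584 Mbps × 300 s = 1375.2 Mb
documentary: 8.574 Mbps × 2940 s = 25207.6 Mb
interview recording: 7.054 Mbps × 3060 s = 21585.2 Mb
screen recording: 4.084 Mbps × 420 s = 1715.3 Mb
dashcam clip: 15.784 Mbps × 960 s = 15152.6 Mb
sports highlight package: 34.354 Mbps × 300 s = 10306.2 Mb
Total: 75342.1 Mb = 9417.8 MB.
= 9.418 GB.

9.42 GB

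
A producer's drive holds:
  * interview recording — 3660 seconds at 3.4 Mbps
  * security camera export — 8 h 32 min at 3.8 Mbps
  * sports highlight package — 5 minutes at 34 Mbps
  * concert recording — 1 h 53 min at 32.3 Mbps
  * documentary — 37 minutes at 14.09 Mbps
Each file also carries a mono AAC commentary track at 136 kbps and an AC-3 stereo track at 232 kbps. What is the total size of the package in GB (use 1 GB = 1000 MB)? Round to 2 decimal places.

Audio total: 136 + 232 = 368 kbps = 0.368 Mbps.
interview recording: 3.768 Mbps × 3660 s = 13790.9 Mb
security camera export: 4.168 Mbps × 30720 s = 128041.0 Mb
sports highlight package: 34.368 Mbps × 300 s = 10310.4 Mb
concert recording: 32.668 Mbps × 6780 s = 221489.0 Mb
documentary: 14.458 Mbps × 2220 s = 32096.8 Mb
Total: 405728.0 Mb = 50716.0 MB.
= 50.72 GB.

50.72 GB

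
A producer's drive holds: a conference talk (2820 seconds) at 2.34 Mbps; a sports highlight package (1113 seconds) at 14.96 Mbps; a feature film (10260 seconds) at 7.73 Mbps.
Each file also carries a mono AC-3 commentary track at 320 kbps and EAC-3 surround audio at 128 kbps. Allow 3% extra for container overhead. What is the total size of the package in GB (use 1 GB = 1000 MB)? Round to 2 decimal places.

Audio total: 320 + 128 = 448 kbps = 0.448 Mbps.
conference talk: 2.788 Mbps × 2820 s × 1.03 = 8098.0 Mb
sports highlight package: 15.408 Mbps × 1113 s × 1.03 = 17663.6 Mb
feature film: 8.178 Mbps × 10260 s × 1.03 = 86423.5 Mb
Total: 112185.1 Mb = 14023.1 MB.
= 14.02 GB.

14.02 GB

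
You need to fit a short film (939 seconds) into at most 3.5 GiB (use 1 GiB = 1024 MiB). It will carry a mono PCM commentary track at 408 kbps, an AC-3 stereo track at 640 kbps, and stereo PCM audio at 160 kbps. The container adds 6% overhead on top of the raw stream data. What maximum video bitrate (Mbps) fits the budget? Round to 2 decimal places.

29.00 Mbps

Budget: 3.5 GiB = 30064.8 Mb.
Stream payload after overhead: 30064.8 / 1.06 = 28363.0 Mb.
Total bitrate budget: 28363.0 Mb / 939 s = 30.206 Mbps.
Audio total: 408 + 640 + 160 = 1208 kbps = 1.208 Mbps.
Video: 30.206 − 1.208 = 28.998 Mbps.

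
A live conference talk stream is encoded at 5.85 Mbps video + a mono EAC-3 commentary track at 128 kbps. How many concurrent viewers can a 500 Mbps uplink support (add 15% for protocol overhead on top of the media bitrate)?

72

Audio: 128 kbps = 0.128 Mbps.
Per-viewer media rate: 5.978 Mbps.
On the wire with 15% overhead: 6.875 Mbps.
500 Mbps = 500.0 Mbps; 500.0 / 6.875 = 72.73 → 72 viewers.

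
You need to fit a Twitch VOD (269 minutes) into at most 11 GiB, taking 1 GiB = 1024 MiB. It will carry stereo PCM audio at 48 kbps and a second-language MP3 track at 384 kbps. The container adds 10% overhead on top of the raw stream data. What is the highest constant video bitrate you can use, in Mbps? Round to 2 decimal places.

4.89 Mbps

Budget: 11 GiB = 94489.3 Mb.
Stream payload after overhead: 94489.3 / 1.10 = 85899.3 Mb.
269 min = 16140 s
Total bitrate budget: 85899.3 Mb / 16140 s = 5.322 Mbps.
Audio total: 48 + 384 = 432 kbps = 0.432 Mbps.
Video: 5.322 − 0.432 = 4.890 Mbps.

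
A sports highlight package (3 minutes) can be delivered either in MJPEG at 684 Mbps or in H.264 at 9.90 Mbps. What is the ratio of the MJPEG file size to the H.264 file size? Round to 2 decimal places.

3 min = 180 s
MJPEG: 684.000 Mbps × 180 s = 123120.0 Mb = 14.333 GiB.
H.264: 9.900 Mbps × 180 s = 1782.0 Mb = 0.207 GiB.
Ratio: 14.333 / 0.207 = 69.091.

69.09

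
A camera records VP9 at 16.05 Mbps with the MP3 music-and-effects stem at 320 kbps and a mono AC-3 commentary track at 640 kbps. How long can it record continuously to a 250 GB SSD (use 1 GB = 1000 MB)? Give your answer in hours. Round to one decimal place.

Audio total: 320 + 640 = 960 kbps = 0.960 Mbps.
Total bitrate: 16.05 + 0.960 = 17.010 Mbps.
Capacity: 250 GB = 2,000,000 Mb.
Recording time: 2,000,000 / 17.010 = 117,578 s ≈ 32.7 hours.

32.7 hours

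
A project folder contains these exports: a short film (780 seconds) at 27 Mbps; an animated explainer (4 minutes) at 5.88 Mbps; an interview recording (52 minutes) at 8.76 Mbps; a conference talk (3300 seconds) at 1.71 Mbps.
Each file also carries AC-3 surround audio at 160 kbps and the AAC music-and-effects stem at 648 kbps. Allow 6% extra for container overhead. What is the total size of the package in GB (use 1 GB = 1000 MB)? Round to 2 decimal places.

Audio total: 160 + 648 = 808 kbps = 0.808 Mbps.
short film: 27.808 Mbps × 780 s × 1.06 = 22991.7 Mb
animated explainer: 6.688 Mbps × 240 s × 1.06 = 1701.4 Mb
interview recording: 9.568 Mbps × 3120 s × 1.06 = 31643.3 Mb
conference talk: 2.518 Mbps × 3300 s × 1.06 = 8808.0 Mb
Total: 65144.3 Mb = 8143.0 MB.
= 8.143 GB.

8.14 GB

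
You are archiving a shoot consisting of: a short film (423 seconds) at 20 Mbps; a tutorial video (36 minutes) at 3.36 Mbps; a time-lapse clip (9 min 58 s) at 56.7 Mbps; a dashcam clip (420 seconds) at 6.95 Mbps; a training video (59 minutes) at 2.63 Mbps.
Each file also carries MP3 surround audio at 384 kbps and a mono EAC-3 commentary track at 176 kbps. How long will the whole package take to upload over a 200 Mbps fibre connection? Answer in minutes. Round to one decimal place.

Audio total: 384 + 176 = 560 kbps = 0.560 Mbps.
short film: 20.560 Mbps × 423 s = 8696.9 Mb
tutorial video: 3.920 Mbps × 2160 s = 8467.2 Mb
time-lapse clip: 57.260 Mbps × 598 s = 34241.5 Mb
dashcam clip: 7.510 Mbps × 420 s = 3154.2 Mb
training video: 3.190 Mbps × 3540 s = 11292.6 Mb
Total: 65852.4 Mb = 8231.5 MB.
At 200 Mbps: 65852.4 / 200 = 329 s ≈ 5.49 minutes.

5.5 minutes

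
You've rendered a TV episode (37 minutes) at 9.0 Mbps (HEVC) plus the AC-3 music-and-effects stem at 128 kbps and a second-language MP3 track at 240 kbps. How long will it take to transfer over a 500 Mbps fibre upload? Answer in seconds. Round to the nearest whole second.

37 min = 2220 s
Audio total: 128 + 240 = 368 kbps = 0.368 Mbps.
Total bitrate: 9.368 Mbps.
File: 9.368 Mbps × 2220 s = 20797.0 Mb.
At 500 Mbps: 20797.0 / 500 = 41.6 s ≈ 41.6 seconds.

42 seconds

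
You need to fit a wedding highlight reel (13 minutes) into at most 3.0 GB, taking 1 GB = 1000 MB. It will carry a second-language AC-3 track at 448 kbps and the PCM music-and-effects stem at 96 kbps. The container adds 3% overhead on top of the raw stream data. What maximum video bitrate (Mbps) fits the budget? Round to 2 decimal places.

Budget: 3.0 GB = 24000.0 Mb.
Stream payload after overhead: 24000.0 / 1.03 = 23301.0 Mb.
13 min = 780 s
Total bitrate budget: 23301.0 Mb / 780 s = 29.873 Mbps.
Audio total: 448 + 96 = 544 kbps = 0.544 Mbps.
Video: 29.873 − 0.544 = 29.329 Mbps.

29.33 Mbps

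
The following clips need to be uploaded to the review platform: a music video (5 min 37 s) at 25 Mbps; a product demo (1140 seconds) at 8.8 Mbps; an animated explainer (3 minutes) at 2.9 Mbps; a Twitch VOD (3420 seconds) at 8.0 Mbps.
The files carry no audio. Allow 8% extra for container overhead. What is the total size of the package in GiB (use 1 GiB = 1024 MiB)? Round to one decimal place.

5.8 GiB

music video: 25.000 Mbps × 337 s × 1.08 = 9099.0 Mb
product demo: 8.800 Mbps × 1140 s × 1.08 = 10834.6 Mb
animated explainer: 2.900 Mbps × 180 s × 1.08 = 563.8 Mb
Twitch VOD: 8.000 Mbps × 3420 s × 1.08 = 29548.8 Mb
Total: 50046.1 Mb = 6255.8 MB.
= 5.826 GiB.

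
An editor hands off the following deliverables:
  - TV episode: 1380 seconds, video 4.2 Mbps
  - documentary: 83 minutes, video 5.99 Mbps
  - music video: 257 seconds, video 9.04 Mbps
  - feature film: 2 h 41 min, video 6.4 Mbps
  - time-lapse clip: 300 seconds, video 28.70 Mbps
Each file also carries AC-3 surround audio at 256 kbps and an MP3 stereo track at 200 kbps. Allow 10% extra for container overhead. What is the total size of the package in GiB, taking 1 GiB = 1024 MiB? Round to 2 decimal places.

14.85 GiB

Audio total: 256 + 200 = 456 kbps = 0.456 Mbps.
TV episode: 4.656 Mbps × 1380 s × 1.10 = 7067.8 Mb
documentary: 6.446 Mbps × 4980 s × 1.10 = 35311.2 Mb
music video: 9.496 Mbps × 257 s × 1.10 = 2684.5 Mb
feature film: 6.856 Mbps × 9660 s × 1.10 = 72851.9 Mb
time-lapse clip: 29.156 Mbps × 300 s × 1.10 = 9621.5 Mb
Total: 127536.9 Mb = 15942.1 MB.
= 14.85 GiB.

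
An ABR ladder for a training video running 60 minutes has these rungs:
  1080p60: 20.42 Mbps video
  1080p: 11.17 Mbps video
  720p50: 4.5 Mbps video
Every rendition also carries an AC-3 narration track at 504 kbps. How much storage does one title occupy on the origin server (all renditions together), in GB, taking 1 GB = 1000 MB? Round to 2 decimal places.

16.92 GB

60 min = 3600 s
Audio: 504 kbps = 0.504 Mbps.
Sum of rendition bitrates: (20.42+0.504) + (11.17+0.504) + (4.5+0.504) = 37.602 Mbps.
× 3600 s = 135,367 Mb = 16,921 MB = 16.92 GB.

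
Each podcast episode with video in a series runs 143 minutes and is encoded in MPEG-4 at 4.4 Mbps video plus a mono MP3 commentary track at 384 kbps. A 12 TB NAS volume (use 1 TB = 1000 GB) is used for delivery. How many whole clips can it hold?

143 min = 8580 s
Audio: 384 kbps = 0.384 Mbps.
Total bitrate: 4.784 Mbps.
Per item: 4.784 Mbps × 8580 s = 41,047 Mb = 5,131 MB.
Capacity: 12 TB = 96,000,000 Mb; 2338.80 items → 2338 complete.

2338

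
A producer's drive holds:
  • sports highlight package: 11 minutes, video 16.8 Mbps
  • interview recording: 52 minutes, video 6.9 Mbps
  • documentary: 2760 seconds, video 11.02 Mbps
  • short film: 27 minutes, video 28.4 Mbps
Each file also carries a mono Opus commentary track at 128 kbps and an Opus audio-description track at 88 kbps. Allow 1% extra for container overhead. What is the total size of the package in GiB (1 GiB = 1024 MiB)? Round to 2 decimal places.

13.03 GiB

Audio total: 128 + 88 = 216 kbps = 0.216 Mbps.
sports highlight package: 17.016 Mbps × 660 s × 1.01 = 11342.9 Mb
interview recording: 7.116 Mbps × 3120 s × 1.01 = 22423.9 Mb
documentary: 11.236 Mbps × 2760 s × 1.01 = 31321.5 Mb
short film: 28.616 Mbps × 1620 s × 1.01 = 46821.5 Mb
Total: 111909.8 Mb = 13988.7 MB.
= 13.03 GiB.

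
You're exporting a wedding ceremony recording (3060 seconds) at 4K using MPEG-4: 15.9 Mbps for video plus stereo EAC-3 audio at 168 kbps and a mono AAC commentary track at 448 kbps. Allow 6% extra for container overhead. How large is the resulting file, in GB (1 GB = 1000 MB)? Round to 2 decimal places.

6.70 GB

Audio total: 168 + 448 = 616 kbps = 0.616 Mbps.
Total bitrate: 15.9 + 0.616 = 16.516 Mbps.
Stream data: 16.516 Mbps × 3060 s = 50539.0 Mb.
With 6% container overhead: ×1.06.
53,571 Mb ÷ 8 = 6,696 MB → 6.696 GB.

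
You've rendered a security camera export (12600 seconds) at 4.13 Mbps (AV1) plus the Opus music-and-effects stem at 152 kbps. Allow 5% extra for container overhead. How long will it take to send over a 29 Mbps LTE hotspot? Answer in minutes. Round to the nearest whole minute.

Audio: 152 kbps = 0.152 Mbps.
Total bitrate: 4.282 Mbps.
File: 4.282 Mbps × 12600 s = 53953.2 Mb.
With 5% container overhead: ×1.05. → 56650.9 Mb.
At 29 Mbps: 56650.9 / 29 = 1953.5 s ≈ 32.6 minutes.

33 minutes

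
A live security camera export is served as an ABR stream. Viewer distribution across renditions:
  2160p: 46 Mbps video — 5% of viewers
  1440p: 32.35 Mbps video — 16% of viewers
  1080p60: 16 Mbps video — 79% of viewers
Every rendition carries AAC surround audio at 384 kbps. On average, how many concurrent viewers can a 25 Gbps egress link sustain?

1219

Audio: 384 kbps = 0.384 Mbps.
Average per-viewer bitrate: 0.05×46.384 + 0.16×32.734 + 0.79×16.384 = 20.500 Mbps.
25 Gbps = 25,000 Mbps; 25,000 / 20.500 = 1219.51 → 1219.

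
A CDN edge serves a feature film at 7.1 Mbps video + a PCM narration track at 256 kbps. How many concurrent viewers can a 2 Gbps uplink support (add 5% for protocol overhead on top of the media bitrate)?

258

Audio: 256 kbps = 0.256 Mbps.
Per-viewer media rate: 7.356 Mbps.
On the wire with 5% overhead: 7.724 Mbps.
2 Gbps = 2,000 Mbps; 2,000 / 7.724 = 258.94 → 258 viewers.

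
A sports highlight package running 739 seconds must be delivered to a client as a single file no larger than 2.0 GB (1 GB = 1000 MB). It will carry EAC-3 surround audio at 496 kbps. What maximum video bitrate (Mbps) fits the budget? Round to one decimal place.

21.2 Mbps

Budget: 2.0 GB = 16000.0 Mb.
Total bitrate budget: 16000.0 Mb / 739 s = 21.651 Mbps.
Audio: 496 kbps = 0.496 Mbps.
Video: 21.651 − 0.496 = 21.155 Mbps.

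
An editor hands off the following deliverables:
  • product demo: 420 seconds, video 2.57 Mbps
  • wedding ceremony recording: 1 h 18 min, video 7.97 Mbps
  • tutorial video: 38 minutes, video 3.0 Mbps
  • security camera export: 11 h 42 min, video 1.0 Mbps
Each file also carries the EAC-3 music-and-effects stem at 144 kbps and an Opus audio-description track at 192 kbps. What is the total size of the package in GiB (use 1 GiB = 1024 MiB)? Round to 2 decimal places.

Audio total: 144 + 192 = 336 kbps = 0.336 Mbps.
product demo: 2.906 Mbps × 420 s = 1220.5 Mb
wedding ceremony recording: 8.306 Mbps × 4680 s = 38872.1 Mb
tutorial video: 3.336 Mbps × 2280 s = 7606.1 Mb
security camera export: 1.336 Mbps × 42120 s = 56272.3 Mb
Total: 103971.0 Mb = 12996.4 MB.
= 12.10 GiB.

12.10 GiB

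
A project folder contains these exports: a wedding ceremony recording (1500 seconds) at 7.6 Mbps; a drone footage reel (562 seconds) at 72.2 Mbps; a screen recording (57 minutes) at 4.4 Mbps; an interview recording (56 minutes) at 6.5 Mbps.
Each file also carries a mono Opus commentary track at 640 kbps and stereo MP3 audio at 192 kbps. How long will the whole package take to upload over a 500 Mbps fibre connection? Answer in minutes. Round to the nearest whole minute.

Audio total: 640 + 192 = 832 kbps = 0.832 Mbps.
wedding ceremony recording: 8.432 Mbps × 1500 s = 12648.0 Mb
drone footage reel: 73.032 Mbps × 562 s = 41044.0 Mb
screen recording: 5.232 Mbps × 3420 s = 17893.4 Mb
interview recording: 7.332 Mbps × 3360 s = 24635.5 Mb
Total: 96220.9 Mb = 12027.6 MB.
At 500 Mbps: 96220.9 / 500 = 192 s ≈ 3.21 minutes.

3 minutes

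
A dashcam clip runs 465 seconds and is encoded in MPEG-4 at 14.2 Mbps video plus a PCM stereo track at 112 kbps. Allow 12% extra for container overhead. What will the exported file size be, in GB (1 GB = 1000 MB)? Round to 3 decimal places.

0.932 GB

Audio: 112 kbps = 0.112 Mbps.
Total bitrate: 14.2 + 0.112 = 14.312 Mbps.
Stream data: 14.312 Mbps × 465 s = 6655.1 Mb.
With 12% container overhead: ×1.12.
7,454 Mb ÷ 8 = 931.7 MB → 0.9317 GB.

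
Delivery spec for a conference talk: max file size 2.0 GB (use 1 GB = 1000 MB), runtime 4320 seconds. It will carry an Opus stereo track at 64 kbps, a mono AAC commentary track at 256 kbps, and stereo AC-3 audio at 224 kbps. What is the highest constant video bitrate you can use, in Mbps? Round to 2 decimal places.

3.16 Mbps

Budget: 2.0 GB = 16000.0 Mb.
Total bitrate budget: 16000.0 Mb / 4320 s = 3.704 Mbps.
Audio total: 64 + 256 + 224 = 544 kbps = 0.544 Mbps.
Video: 3.704 − 0.544 = 3.160 Mbps.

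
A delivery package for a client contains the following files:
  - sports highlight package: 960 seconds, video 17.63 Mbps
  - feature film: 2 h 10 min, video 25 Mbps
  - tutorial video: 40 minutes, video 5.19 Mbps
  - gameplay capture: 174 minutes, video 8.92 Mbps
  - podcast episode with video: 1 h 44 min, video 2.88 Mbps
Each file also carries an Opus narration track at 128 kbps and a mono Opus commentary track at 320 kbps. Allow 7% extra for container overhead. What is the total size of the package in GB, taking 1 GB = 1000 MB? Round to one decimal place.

Audio total: 128 + 320 = 448 kbps = 0.448 Mbps.
sports highlight package: 18.078 Mbps × 960 s × 1.07 = 18569.7 Mb
feature film: 25.448 Mbps × 7800 s × 1.07 = 212389.0 Mb
tutorial video: 5.638 Mbps × 2400 s × 1.07 = 14478.4 Mb
gameplay capture: 9.368 Mbps × 10440 s × 1.07 = 104648.1 Mb
podcast episode with video: 3.328 Mbps × 6240 s × 1.07 = 22220.4 Mb
Total: 372305.6 Mb = 46538.2 MB.
= 46.54 GB.

46.5 GB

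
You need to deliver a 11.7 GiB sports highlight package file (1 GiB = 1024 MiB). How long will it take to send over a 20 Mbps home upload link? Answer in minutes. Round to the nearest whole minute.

File: 11.7 GiB = 100502.2 Mb.
At 20 Mbps: 100502.2 / 20 = 5025.1 s ≈ 83.8 minutes.

84 minutes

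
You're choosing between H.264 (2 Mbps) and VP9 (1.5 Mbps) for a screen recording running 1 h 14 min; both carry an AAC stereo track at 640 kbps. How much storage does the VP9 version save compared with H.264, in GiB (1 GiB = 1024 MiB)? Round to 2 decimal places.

0.26 GiB

1 h 14 min = 74 min = 4440 s
Audio: 640 kbps = 0.640 Mbps.
H.264: 2.640 Mbps × 4440 s = 11721.6 Mb = 1.365 GiB.
VP9: 2.140 Mbps × 4440 s = 9501.6 Mb = 1.106 GiB.
Saving: 1.365 − 1.106 = 0.258 GiB.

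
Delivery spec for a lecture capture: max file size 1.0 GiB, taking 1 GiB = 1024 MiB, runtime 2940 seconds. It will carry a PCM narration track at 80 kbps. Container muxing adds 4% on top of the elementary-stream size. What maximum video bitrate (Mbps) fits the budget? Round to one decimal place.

2.7 Mbps

Budget: 1.0 GiB = 8589.9 Mb.
Stream payload after overhead: 8589.9 / 1.04 = 8259.6 Mb.
Total bitrate budget: 8259.6 Mb / 2940 s = 2.809 Mbps.
Audio: 80 kbps = 0.080 Mbps.
Video: 2.809 − 0.080 = 2.729 Mbps.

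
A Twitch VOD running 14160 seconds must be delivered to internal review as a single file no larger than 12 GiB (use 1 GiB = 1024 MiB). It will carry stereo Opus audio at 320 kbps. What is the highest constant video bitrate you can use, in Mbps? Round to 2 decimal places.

Budget: 12 GiB = 103079.2 Mb.
Total bitrate budget: 103079.2 Mb / 14160 s = 7.280 Mbps.
Audio: 320 kbps = 0.320 Mbps.
Video: 7.280 − 0.320 = 6.960 Mbps.

6.96 Mbps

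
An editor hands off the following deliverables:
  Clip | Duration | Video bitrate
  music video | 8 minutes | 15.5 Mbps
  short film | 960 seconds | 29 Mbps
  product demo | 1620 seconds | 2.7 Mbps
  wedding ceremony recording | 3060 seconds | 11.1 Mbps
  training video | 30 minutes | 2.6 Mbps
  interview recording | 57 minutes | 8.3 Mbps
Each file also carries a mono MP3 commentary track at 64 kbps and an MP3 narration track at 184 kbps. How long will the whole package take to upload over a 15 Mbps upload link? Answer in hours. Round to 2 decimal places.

Audio total: 64 + 184 = 248 kbps = 0.248 Mbps.
music video: 15.748 Mbps × 480 s = 7559.0 Mb
short film: 29.248 Mbps × 960 s = 28078.1 Mb
product demo: 2.948 Mbps × 1620 s = 4775.8 Mb
wedding ceremony recording: 11.348 Mbps × 3060 s = 34724.9 Mb
training video: 2.848 Mbps × 1800 s = 5126.4 Mb
interview recording: 8.548 Mbps × 3420 s = 29234.2 Mb
Total: 109498.3 Mb = 13687.3 MB.
At 15 Mbps: 109498.3 / 15 = 7300 s ≈ 2.03 hours.

2.03 hours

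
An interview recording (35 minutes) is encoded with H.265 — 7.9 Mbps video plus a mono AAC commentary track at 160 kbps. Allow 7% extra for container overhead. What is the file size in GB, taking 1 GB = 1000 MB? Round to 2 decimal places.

2.26 GB

35 min = 2100 s
Audio: 160 kbps = 0.160 Mbps.
Total bitrate: 7.9 + 0.160 = 8.060 Mbps.
Stream data: 8.060 Mbps × 2100 s = 16926.0 Mb.
With 7% container overhead: ×1.07.
18,111 Mb ÷ 8 = 2,264 MB → 2.264 GB.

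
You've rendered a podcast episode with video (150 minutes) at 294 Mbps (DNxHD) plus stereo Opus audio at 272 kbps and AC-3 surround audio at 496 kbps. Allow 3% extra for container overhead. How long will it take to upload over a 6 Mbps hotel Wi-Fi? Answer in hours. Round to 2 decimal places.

150 min = 9000 s
Audio total: 272 + 496 = 768 kbps = 0.768 Mbps.
Total bitrate: 294.768 Mbps.
File: 294.768 Mbps × 9000 s = 2652912.0 Mb.
With 3% container overhead: ×1.03. → 2732499.4 Mb.
At 6 Mbps: 2732499.4 / 6 = 455416.6 s ≈ 127 hours.

126.50 hours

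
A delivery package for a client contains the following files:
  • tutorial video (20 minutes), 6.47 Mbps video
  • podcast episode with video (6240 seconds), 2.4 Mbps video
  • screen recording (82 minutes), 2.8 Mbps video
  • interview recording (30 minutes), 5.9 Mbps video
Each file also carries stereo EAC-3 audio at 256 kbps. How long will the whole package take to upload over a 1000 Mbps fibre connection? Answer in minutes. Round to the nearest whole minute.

Audio: 256 kbps = 0.256 Mbps.
tutorial video: 6.726 Mbps × 1200 s = 8071.2 Mb
podcast episode with video: 2.656 Mbps × 6240 s = 16573.4 Mb
screen recording: 3.056 Mbps × 4920 s = 15035.5 Mb
interview recording: 6.156 Mbps × 1800 s = 11080.8 Mb
Total: 50761.0 Mb = 6345.1 MB.
At 1000 Mbps: 50761.0 / 1000 = 51 s ≈ 0.846 minutes.

1 minutes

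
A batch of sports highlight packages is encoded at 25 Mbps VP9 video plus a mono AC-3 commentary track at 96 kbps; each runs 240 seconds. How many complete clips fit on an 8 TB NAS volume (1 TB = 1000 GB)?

10625

Audio: 96 kbps = 0.096 Mbps.
Total bitrate: 25.096 Mbps.
Per item: 25.096 Mbps × 240 s = 6,023 Mb = 752.9 MB.
Capacity: 8 TB = 64,000,000 Mb; 10625.86 items → 10625 complete.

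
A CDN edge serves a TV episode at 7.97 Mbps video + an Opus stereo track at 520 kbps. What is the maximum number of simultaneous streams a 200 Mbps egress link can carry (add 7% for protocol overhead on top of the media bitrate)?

Audio: 520 kbps = 0.520 Mbps.
Per-viewer media rate: 8.490 Mbps.
On the wire with 7% overhead: 9.084 Mbps.
200 Mbps = 200.0 Mbps; 200.0 / 9.084 = 22.02 → 22 viewers.

22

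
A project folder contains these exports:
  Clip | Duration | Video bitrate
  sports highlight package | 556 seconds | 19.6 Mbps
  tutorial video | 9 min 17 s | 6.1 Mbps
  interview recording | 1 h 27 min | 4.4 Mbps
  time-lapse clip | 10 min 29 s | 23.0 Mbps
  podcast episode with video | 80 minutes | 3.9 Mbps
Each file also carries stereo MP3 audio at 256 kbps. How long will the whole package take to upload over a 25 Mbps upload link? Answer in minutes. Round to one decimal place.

49.0 minutes

Audio: 256 kbps = 0.256 Mbps.
sports highlight package: 19.856 Mbps × 556 s = 11039.9 Mb
tutorial video: 6.356 Mbps × 557 s = 3540.3 Mb
interview recording: 4.656 Mbps × 5220 s = 24304.3 Mb
time-lapse clip: 23.256 Mbps × 629 s = 14628.0 Mb
podcast episode with video: 4.156 Mbps × 4800 s = 19948.8 Mb
Total: 73461.4 Mb = 9182.7 MB.
At 25 Mbps: 73461.4 / 25 = 2938 s ≈ 49 minutes.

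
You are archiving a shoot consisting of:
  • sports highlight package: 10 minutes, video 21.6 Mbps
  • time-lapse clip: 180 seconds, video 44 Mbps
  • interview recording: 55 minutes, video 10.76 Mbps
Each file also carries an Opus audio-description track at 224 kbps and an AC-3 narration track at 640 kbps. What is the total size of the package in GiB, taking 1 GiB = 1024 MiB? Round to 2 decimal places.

6.97 GiB

Audio total: 224 + 640 = 864 kbps = 0.864 Mbps.
sports highlight package: 22.464 Mbps × 600 s = 13478.4 Mb
time-lapse clip: 44.864 Mbps × 180 s = 8075.5 Mb
interview recording: 11.624 Mbps × 3300 s = 38359.2 Mb
Total: 59913.1 Mb = 7489.1 MB.
= 6.975 GiB.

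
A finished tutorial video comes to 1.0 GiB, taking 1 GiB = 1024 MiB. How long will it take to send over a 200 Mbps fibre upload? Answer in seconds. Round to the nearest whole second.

43 seconds

File: 1.0 GiB = 8589.9 Mb.
At 200 Mbps: 8589.9 / 200 = 42.9 s ≈ 42.9 seconds.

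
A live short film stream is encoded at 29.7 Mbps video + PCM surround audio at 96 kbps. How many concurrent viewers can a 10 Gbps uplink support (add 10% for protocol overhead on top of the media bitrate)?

305

Audio: 96 kbps = 0.096 Mbps.
Per-viewer media rate: 29.796 Mbps.
On the wire with 10% overhead: 32.776 Mbps.
10 Gbps = 10,000 Mbps; 10,000 / 32.776 = 305.11 → 305 viewers.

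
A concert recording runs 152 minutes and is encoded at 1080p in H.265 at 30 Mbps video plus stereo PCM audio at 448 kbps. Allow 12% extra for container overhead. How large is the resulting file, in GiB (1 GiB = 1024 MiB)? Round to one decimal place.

36.2 GiB

152 min = 9120 s
Audio: 448 kbps = 0.448 Mbps.
Total bitrate: 30 + 0.448 = 30.448 Mbps.
Stream data: 30.448 Mbps × 9120 s = 277685.8 Mb.
With 12% container overhead: ×1.12.
311,008 Mb = 38,876,006,400 bytes ÷ 1,073,741,824 = 36.21 GiB.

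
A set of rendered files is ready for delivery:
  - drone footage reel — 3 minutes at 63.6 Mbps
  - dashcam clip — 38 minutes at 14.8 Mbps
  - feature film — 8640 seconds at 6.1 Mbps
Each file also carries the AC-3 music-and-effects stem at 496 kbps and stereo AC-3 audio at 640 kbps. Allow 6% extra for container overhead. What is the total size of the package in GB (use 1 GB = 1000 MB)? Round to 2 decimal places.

14.64 GB

Audio total: 496 + 640 = 1136 kbps = 1.136 Mbps.
drone footage reel: 64.736 Mbps × 180 s × 1.06 = 12351.6 Mb
dashcam clip: 15.936 Mbps × 2280 s × 1.06 = 38514.1 Mb
feature film: 7.236 Mbps × 8640 s × 1.06 = 66270.2 Mb
Total: 117135.9 Mb = 14642.0 MB.
= 14.64 GB.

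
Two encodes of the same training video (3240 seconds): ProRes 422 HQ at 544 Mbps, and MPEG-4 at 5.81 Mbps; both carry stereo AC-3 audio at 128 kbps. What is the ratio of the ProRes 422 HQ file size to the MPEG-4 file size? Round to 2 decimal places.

91.63

Audio: 128 kbps = 0.128 Mbps.
ProRes 422 HQ: 544.128 Mbps × 3240 s = 1762974.7 Mb = 205.237 GiB.
MPEG-4: 5.938 Mbps × 3240 s = 19239.1 Mb = 2.240 GiB.
Ratio: 205.237 / 2.240 = 91.635.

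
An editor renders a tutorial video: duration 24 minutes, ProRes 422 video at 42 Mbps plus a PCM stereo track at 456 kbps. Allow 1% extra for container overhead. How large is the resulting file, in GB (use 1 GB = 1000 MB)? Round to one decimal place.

7.7 GB

24 min = 1440 s
Audio: 456 kbps = 0.456 Mbps.
Total bitrate: 42 + 0.456 = 42.456 Mbps.
Stream data: 42.456 Mbps × 1440 s = 61136.6 Mb.
With 1% container overhead: ×1.01.
61,748 Mb ÷ 8 = 7,719 MB → 7.719 GB.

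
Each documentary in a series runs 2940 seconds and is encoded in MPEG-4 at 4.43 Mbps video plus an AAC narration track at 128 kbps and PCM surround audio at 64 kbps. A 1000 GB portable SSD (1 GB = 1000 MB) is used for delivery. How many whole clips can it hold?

Audio total: 128 + 64 = 192 kbps = 0.192 Mbps.
Total bitrate: 4.622 Mbps.
Per item: 4.622 Mbps × 2940 s = 13,589 Mb = 1,699 MB.
Capacity: 1000 GB = 8,000,000 Mb; 588.73 items → 588 complete.

588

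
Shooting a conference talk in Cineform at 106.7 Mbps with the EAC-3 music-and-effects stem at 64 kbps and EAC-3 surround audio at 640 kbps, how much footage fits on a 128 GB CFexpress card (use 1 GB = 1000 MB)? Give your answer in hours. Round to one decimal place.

2.6 hours

Audio total: 64 + 640 = 704 kbps = 0.704 Mbps.
Total bitrate: 106.7 + 0.704 = 107.404 Mbps.
Capacity: 128 GB = 1,024,000 Mb.
Recording time: 1,024,000 / 107.404 = 9,534 s ≈ 2.65 hours.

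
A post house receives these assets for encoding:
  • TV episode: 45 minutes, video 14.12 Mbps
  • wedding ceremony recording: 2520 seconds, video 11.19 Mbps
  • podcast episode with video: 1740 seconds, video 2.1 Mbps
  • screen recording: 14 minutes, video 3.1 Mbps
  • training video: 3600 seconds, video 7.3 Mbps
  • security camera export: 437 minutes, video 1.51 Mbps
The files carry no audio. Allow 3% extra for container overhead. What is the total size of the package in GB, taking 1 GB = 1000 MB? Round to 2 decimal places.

TV episode: 14.120 Mbps × 2700 s × 1.03 = 39267.7 Mb
wedding ceremony recording: 11.190 Mbps × 2520 s × 1.03 = 29044.8 Mb
podcast episode with video: 2.100 Mbps × 1740 s × 1.03 = 3763.6 Mb
screen recording: 3.100 Mbps × 840 s × 1.03 = 2682.1 Mb
training video: 7.300 Mbps × 3600 s × 1.03 = 27068.4 Mb
security camera export: 1.510 Mbps × 26220 s × 1.03 = 40780.0 Mb
Total: 142606.6 Mb = 17825.8 MB.
= 17.83 GB.

17.83 GB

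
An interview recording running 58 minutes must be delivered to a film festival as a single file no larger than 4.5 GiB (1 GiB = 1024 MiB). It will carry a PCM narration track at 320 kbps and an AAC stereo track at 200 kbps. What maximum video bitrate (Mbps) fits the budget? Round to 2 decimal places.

10.59 Mbps

Budget: 4.5 GiB = 38654.7 Mb.
58 min = 3480 s
Total bitrate budget: 38654.7 Mb / 3480 s = 11.108 Mbps.
Audio total: 320 + 200 = 520 kbps = 0.520 Mbps.
Video: 11.108 − 0.520 = 10.588 Mbps.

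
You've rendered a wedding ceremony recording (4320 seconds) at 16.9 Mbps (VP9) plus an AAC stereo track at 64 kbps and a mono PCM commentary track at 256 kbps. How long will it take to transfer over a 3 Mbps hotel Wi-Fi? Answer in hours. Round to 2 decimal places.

Audio total: 64 + 256 = 320 kbps = 0.320 Mbps.
Total bitrate: 17.220 Mbps.
File: 17.220 Mbps × 4320 s = 74390.4 Mb.
At 3 Mbps: 74390.4 / 3 = 24796.8 s ≈ 6.89 hours.

6.89 hours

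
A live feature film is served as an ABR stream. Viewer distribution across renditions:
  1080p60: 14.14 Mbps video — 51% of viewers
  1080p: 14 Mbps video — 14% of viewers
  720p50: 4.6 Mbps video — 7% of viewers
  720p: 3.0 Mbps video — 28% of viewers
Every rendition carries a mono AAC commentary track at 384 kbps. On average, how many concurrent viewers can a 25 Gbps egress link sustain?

Audio: 384 kbps = 0.384 Mbps.
Average per-viewer bitrate: 0.51×14.524 + 0.14×14.384 + 0.07×4.984 + 0.28×3.384 = 10.717 Mbps.
25 Gbps = 25,000 Mbps; 25,000 / 10.717 = 2332.66 → 2332.

2332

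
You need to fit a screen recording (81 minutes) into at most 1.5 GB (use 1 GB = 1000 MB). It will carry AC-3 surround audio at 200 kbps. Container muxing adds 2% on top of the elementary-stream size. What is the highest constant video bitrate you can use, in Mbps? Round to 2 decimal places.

2.22 Mbps

Budget: 1.5 GB = 12000.0 Mb.
Stream payload after overhead: 12000.0 / 1.02 = 11764.7 Mb.
81 min = 4860 s
Total bitrate budget: 11764.7 Mb / 4860 s = 2.421 Mbps.
Audio: 200 kbps = 0.200 Mbps.
Video: 2.421 − 0.200 = 2.221 Mbps.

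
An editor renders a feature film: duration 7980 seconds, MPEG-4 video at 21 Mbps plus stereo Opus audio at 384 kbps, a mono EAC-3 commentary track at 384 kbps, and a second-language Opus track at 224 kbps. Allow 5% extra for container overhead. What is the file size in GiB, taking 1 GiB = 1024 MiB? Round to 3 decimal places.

Audio total: 384 + 384 + 224 = 992 kbps = 0.992 Mbps.
Total bitrate: 21 + 0.992 = 21.992 Mbps.
Stream data: 21.992 Mbps × 7980 s = 175496.2 Mb.
With 5% container overhead: ×1.05.
184,271 Mb = 23,033,871,000 bytes ÷ 1,073,741,824 = 21.45 GiB.

21.452 GiB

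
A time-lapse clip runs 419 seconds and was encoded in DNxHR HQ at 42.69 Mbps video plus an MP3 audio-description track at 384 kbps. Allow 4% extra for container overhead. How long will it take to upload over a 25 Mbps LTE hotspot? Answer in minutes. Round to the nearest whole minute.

13 minutes

Audio: 384 kbps = 0.384 Mbps.
Total bitrate: 43.074 Mbps.
File: 43.074 Mbps × 419 s = 18048.0 Mb.
With 4% container overhead: ×1.04. → 18769.9 Mb.
At 25 Mbps: 18769.9 / 25 = 750.8 s ≈ 12.5 minutes.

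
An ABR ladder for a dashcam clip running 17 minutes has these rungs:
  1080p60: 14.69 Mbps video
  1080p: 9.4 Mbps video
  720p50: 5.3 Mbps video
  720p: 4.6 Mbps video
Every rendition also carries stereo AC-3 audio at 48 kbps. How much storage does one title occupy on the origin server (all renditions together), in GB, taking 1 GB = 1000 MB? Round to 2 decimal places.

4.36 GB

17 min = 1020 s
Audio: 48 kbps = 0.048 Mbps.
Sum of rendition bitrates: (14.69+0.048) + (9.4+0.048) + (5.3+0.048) + (4.6+0.048) = 34.182 Mbps.
× 1020 s = 34,866 Mb = 4,358 MB = 4.358 GB.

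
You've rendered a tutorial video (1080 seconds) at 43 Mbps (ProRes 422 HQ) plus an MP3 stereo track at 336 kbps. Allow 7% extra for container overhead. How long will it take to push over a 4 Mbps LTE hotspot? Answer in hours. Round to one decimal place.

Audio: 336 kbps = 0.336 Mbps.
Total bitrate: 43.336 Mbps.
File: 43.336 Mbps × 1080 s = 46802.9 Mb.
With 7% container overhead: ×1.07. → 50079.1 Mb.
At 4 Mbps: 50079.1 / 4 = 12519.8 s ≈ 3.48 hours.

3.5 hours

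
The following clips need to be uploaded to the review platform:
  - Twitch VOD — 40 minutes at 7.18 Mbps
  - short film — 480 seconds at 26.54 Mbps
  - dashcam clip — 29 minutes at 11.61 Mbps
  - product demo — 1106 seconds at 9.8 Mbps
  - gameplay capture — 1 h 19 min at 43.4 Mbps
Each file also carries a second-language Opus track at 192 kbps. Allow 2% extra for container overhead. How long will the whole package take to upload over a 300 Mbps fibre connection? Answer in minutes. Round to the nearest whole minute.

15 minutes

Audio: 192 kbps = 0.192 Mbps.
Twitch VOD: 7.372 Mbps × 2400 s × 1.02 = 18046.7 Mb
short film: 26.732 Mbps × 480 s × 1.02 = 13088.0 Mb
dashcam clip: 11.802 Mbps × 1740 s × 1.02 = 20946.2 Mb
product demo: 9.992 Mbps × 1106 s × 1.02 = 11272.2 Mb
gameplay capture: 43.592 Mbps × 4740 s × 1.02 = 210758.6 Mb
Total: 274111.6 Mb = 34264.0 MB.
At 300 Mbps: 274111.6 / 300 = 914 s ≈ 15.2 minutes.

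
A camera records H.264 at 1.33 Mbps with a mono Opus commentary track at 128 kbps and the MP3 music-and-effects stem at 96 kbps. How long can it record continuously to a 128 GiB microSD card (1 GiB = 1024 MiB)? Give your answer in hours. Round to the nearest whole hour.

Audio total: 128 + 96 = 224 kbps = 0.224 Mbps.
Total bitrate: 1.33 + 0.224 = 1.554 Mbps.
Capacity: 128 GiB = 1,099,512 Mb.
Recording time: 1,099,512 / 1.554 = 707,536 s ≈ 197 hours.

197 hours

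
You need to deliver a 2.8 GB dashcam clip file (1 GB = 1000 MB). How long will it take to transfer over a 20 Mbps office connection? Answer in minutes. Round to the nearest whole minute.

19 minutes

File: 2.8 GB = 22400.0 Mb.
At 20 Mbps: 22400.0 / 20 = 1120.0 s ≈ 18.7 minutes.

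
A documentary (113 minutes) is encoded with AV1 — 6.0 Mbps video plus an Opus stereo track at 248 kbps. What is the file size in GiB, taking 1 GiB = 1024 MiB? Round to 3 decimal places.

4.932 GiB

113 min = 6780 s
Audio: 248 kbps = 0.248 Mbps.
Total bitrate: 6.0 + 0.248 = 6.248 Mbps.
Stream data: 6.248 Mbps × 6780 s = 42361.4 Mb.
42,361 Mb = 5,295,180,000 bytes ÷ 1,073,741,824 = 4.932 GiB.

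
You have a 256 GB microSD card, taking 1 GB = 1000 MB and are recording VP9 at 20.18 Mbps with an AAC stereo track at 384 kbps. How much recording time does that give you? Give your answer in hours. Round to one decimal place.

27.7 hours

Audio: 384 kbps = 0.384 Mbps.
Total bitrate: 20.18 + 0.384 = 20.564 Mbps.
Capacity: 256 GB = 2,048,000 Mb.
Recording time: 2,048,000 / 20.564 = 99,592 s ≈ 27.7 hours.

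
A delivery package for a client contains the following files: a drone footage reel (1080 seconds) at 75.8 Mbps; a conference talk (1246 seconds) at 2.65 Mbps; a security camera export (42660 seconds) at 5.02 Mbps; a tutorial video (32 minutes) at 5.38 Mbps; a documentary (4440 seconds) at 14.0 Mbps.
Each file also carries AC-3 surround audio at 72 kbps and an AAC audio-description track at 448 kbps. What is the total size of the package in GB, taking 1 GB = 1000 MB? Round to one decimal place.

49.8 GB

Audio total: 72 + 448 = 520 kbps = 0.520 Mbps.
drone footage reel: 76.320 Mbps × 1080 s = 82425.6 Mb
conference talk: 3.170 Mbps × 1246 s = 3949.8 Mb
security camera export: 5.540 Mbps × 42660 s = 236336.4 Mb
tutorial video: 5.900 Mbps × 1920 s = 11328.0 Mb
documentary: 14.520 Mbps × 4440 s = 64468.8 Mb
Total: 398508.6 Mb = 49813.6 MB.
= 49.81 GB.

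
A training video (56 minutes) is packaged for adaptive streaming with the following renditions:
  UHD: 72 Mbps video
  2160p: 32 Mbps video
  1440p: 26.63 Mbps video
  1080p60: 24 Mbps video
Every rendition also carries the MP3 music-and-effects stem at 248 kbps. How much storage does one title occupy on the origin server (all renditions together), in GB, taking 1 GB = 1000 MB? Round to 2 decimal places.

56 min = 3360 s
Audio: 248 kbps = 0.248 Mbps.
Sum of rendition bitrates: (72+0.248) + (32+0.248) + (26.63+0.248) + (24+0.248) = 155.622 Mbps.
× 3360 s = 522,890 Mb = 65,361 MB = 65.36 GB.

65.36 GB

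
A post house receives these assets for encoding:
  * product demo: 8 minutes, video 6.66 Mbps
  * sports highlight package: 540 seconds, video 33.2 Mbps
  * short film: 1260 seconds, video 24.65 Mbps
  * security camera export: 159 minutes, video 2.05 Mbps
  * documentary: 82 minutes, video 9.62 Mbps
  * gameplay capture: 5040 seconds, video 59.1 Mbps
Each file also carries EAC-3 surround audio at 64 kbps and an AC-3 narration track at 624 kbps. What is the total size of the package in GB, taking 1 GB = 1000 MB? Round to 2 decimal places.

Audio total: 64 + 624 = 688 kbps = 0.688 Mbps.
product demo: 7.348 Mbps × 480 s = 3527.0 Mb
sports highlight package: 33.888 Mbps × 540 s = 18299.5 Mb
short film: 25.338 Mbps × 1260 s = 31925.9 Mb
security camera export: 2.738 Mbps × 9540 s = 26120.5 Mb
documentary: 10.308 Mbps × 4920 s = 50715.4 Mb
gameplay capture: 59.788 Mbps × 5040 s = 301331.5 Mb
Total: 431919.8 Mb = 53990.0 MB.
= 53.99 GB.

53.99 GB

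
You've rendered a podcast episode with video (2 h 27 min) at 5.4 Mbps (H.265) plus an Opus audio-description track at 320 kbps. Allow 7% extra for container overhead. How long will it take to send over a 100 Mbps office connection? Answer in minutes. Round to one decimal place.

9.0 minutes

2 h 27 min = 147 min = 8820 s
Audio: 320 kbps = 0.320 Mbps.
Total bitrate: 5.720 Mbps.
File: 5.720 Mbps × 8820 s = 50450.4 Mb.
With 7% container overhead: ×1.07. → 53981.9 Mb.
At 100 Mbps: 53981.9 / 100 = 539.8 s ≈ 9 minutes.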